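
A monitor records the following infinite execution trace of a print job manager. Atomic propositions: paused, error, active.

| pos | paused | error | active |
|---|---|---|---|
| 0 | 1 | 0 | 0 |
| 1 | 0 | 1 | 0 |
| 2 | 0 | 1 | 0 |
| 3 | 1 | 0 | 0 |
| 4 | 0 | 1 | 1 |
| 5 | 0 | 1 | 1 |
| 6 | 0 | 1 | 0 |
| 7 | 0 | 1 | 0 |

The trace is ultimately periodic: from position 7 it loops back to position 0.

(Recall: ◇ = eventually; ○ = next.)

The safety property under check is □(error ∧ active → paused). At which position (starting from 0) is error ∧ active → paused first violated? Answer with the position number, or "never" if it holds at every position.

Check error ∧ active → paused at each position in order: 0 ✓, 1 ✓, 2 ✓, 3 ✓.
At position 4 the labels are {active, error}, so error ∧ active → paused is false there. This is the first violation.

4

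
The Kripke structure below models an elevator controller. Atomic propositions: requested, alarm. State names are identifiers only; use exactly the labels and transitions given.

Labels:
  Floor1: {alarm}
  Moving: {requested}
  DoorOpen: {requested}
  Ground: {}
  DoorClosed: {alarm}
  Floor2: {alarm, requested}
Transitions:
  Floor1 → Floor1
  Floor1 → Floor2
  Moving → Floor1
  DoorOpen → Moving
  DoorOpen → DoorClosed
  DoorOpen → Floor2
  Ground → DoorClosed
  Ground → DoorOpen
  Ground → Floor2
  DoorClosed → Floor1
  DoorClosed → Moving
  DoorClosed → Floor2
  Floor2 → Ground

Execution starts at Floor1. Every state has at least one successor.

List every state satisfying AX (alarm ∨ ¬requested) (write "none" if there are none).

{Floor1, Moving, Floor2}

States satisfying alarm ∨ ¬requested: {Floor1, Ground, DoorClosed, Floor2}.
States satisfying AX (alarm ∨ ¬requested): {Floor1, Moving, Floor2}.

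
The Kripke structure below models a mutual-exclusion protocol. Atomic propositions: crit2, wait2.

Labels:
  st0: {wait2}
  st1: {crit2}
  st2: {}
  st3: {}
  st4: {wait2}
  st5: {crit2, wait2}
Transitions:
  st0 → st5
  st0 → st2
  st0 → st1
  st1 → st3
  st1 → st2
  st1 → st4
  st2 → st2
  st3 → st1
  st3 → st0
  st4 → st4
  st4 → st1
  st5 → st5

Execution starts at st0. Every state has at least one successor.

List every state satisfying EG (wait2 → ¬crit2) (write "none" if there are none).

States satisfying wait2 → ¬crit2: {st0, st1, st2, st3, st4}.
States satisfying EG (wait2 → ¬crit2): {st0, st1, st2, st3, st4}.

{st0, st1, st2, st3, st4}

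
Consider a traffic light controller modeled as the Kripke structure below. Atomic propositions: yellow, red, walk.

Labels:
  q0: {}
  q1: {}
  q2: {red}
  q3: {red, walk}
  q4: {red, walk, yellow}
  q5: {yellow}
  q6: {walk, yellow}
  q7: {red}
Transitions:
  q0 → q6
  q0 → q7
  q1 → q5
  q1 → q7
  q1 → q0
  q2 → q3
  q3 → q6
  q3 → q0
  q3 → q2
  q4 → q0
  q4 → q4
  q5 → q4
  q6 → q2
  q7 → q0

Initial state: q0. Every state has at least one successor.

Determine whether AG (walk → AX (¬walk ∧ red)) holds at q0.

States satisfying walk → AX (¬walk ∧ red): {q0, q1, q2, q5, q6, q7}.
States satisfying AG (walk → AX (¬walk ∧ red)): ∅.
q3 is reachable from q0 and violates walk → AX (¬walk ∧ red), so AG fails at q0.
q0 ∉ Sat(AG (walk → AX (¬walk ∧ red))).

Violated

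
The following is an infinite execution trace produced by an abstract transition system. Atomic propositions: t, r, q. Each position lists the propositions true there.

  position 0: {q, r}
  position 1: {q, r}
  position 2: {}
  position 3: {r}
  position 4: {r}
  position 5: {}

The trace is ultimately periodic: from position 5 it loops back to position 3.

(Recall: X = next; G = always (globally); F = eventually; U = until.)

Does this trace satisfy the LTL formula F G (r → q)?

G (r → q) is false at every position 0..5, so it never becomes true and F G (r → q) fails.

Violated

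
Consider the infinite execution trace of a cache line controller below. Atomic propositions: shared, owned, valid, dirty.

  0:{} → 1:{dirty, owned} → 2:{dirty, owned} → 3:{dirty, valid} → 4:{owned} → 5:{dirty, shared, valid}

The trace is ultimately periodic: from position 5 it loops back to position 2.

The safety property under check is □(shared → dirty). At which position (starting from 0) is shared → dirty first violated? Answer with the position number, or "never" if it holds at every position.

never

shared → dirty holds at every position 0..5, and those are all the positions the trace ever visits, so the invariant □(shared → dirty) is never violated.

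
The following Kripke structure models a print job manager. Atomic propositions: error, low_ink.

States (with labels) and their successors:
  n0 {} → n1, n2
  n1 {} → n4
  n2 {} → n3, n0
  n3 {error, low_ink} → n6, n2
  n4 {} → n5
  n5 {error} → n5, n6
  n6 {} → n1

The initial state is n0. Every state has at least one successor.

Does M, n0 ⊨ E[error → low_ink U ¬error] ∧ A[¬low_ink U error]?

States satisfying error → low_ink: {n0, n1, n2, n3, n4, n6}.
States satisfying ¬error: {n0, n1, n2, n4, n6}.
States satisfying E[error → low_ink U ¬error]: {n0, n1, n2, n3, n4, n6}.
States satisfying ¬low_ink: {n0, n1, n2, n4, n5, n6}.
States satisfying error: {n3, n5}.
States satisfying A[¬low_ink U error]: {n1, n3, n4, n5, n6}.
States satisfying E[error → low_ink U ¬error] ∧ A[¬low_ink U error]: {n1, n3, n4, n6}.
n0 ∉ Sat(E[error → low_ink U ¬error] ∧ A[¬low_ink U error]).

Violated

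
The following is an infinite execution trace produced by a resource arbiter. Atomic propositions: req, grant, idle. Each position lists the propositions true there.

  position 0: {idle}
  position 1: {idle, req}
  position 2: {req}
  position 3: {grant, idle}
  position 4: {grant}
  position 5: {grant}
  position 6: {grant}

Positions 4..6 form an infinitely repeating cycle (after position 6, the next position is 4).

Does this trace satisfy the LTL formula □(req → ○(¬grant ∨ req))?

Does not hold

req → ○(¬grant ∨ req) must hold at every position from 0 onward. It fails at position 2, so □(req → ○(¬grant ∨ req)) is false.
Positions where req holds: 1, 2.
Check ○(¬grant ∨ req) at each: 1→ok, 2→fails.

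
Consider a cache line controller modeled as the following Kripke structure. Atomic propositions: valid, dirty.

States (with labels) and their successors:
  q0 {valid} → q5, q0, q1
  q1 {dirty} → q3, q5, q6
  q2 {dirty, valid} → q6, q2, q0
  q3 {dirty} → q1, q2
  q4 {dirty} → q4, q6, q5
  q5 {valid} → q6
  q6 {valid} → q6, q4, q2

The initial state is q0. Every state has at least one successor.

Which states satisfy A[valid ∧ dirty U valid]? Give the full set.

States satisfying valid ∧ dirty: {q2}.
States satisfying valid: {q0, q2, q5, q6}.
States satisfying A[valid ∧ dirty U valid]: {q0, q2, q5, q6}.

{q0, q2, q5, q6}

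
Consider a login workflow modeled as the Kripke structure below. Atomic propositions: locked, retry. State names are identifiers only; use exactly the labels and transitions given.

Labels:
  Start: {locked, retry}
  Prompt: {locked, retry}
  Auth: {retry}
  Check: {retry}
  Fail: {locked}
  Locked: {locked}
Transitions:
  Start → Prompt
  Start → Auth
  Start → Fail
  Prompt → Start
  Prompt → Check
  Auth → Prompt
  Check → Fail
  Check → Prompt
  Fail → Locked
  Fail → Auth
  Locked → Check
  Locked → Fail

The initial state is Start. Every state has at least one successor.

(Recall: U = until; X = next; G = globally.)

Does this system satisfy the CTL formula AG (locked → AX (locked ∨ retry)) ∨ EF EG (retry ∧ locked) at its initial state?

Yes

States satisfying locked → AX (locked ∨ retry): {Start, Prompt, Auth, Check, Fail, Locked}.
States satisfying AG (locked → AX (locked ∨ retry)): {Start, Prompt, Auth, Check, Fail, Locked}.
States satisfying EG (retry ∧ locked): {Start, Prompt}.
States satisfying EF EG (retry ∧ locked): {Start, Prompt, Auth, Check, Fail, Locked}.
States satisfying AG (locked → AX (locked ∨ retry)) ∨ EF EG (retry ∧ locked): {Start, Prompt, Auth, Check, Fail, Locked}.
Start ∈ Sat(AG (locked → AX (locked ∨ retry)) ∨ EF EG (retry ∧ locked)).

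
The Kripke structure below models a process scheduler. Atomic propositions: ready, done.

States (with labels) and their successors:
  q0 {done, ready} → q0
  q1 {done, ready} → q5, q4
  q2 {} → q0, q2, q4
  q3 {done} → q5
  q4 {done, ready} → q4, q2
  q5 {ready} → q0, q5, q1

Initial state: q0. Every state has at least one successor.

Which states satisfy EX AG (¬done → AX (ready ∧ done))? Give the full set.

States satisfying AG (¬done → AX (ready ∧ done)): {q0}.
States satisfying EX AG (¬done → AX (ready ∧ done)): {q0, q2, q5}.

{q0, q2, q5}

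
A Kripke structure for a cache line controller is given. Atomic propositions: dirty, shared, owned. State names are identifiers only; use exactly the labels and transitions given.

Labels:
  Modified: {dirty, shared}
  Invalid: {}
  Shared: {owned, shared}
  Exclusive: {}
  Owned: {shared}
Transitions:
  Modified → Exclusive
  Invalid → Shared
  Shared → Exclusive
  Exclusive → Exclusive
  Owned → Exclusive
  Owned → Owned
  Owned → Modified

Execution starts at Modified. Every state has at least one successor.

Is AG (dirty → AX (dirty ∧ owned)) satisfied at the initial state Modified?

No

States satisfying dirty → AX (dirty ∧ owned): {Invalid, Shared, Exclusive, Owned}.
States satisfying AG (dirty → AX (dirty ∧ owned)): {Invalid, Shared, Exclusive}.
Modified is reachable from Modified and violates dirty → AX (dirty ∧ owned), so AG fails at Modified.
Modified ∉ Sat(AG (dirty → AX (dirty ∧ owned))).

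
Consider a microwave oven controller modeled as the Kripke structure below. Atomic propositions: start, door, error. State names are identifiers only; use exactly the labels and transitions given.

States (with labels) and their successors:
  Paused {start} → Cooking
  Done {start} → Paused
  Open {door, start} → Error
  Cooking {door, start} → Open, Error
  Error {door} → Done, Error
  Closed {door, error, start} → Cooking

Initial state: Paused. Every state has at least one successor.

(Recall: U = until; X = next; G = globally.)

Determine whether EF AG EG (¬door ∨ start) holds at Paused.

Does not hold

States satisfying AG EG (¬door ∨ start): ∅.
States satisfying EF AG EG (¬door ∨ start): ∅.
No suitable path/successor from Paused witnesses the formula.
Paused ∉ Sat(EF AG EG (¬door ∨ start)).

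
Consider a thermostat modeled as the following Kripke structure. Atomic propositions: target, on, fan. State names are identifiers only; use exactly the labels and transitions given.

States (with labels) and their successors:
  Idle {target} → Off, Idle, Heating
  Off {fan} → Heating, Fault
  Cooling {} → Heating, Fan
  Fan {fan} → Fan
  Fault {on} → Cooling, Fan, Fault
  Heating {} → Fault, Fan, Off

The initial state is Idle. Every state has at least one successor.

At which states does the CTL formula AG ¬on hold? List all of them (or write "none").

States satisfying ¬on: {Idle, Off, Cooling, Fan, Heating}.
States satisfying AG ¬on: {Fan}.

{Fan}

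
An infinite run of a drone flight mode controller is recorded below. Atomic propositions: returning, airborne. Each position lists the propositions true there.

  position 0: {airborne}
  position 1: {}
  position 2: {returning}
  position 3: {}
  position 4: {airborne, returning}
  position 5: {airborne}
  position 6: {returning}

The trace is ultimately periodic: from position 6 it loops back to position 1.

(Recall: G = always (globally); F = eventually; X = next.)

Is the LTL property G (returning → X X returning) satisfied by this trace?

returning → X X returning holds at every position 0..6, and those are all positions ever visited, so G (returning → X X returning) holds.
Positions where returning holds: 2, 4, 6.
Check X X returning at each: 2→ok, 4→ok, 6→ok.

Yes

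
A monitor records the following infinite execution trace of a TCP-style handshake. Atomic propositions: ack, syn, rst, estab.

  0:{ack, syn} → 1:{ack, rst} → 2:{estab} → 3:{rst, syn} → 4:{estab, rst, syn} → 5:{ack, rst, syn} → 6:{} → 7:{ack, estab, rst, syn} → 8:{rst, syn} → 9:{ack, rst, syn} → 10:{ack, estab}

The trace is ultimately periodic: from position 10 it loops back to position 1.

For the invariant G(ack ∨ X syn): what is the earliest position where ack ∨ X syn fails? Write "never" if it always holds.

ack ∨ X syn holds at every position 0..10, and those are all the positions the trace ever visits, so the invariant G(ack ∨ X syn) is never violated.

never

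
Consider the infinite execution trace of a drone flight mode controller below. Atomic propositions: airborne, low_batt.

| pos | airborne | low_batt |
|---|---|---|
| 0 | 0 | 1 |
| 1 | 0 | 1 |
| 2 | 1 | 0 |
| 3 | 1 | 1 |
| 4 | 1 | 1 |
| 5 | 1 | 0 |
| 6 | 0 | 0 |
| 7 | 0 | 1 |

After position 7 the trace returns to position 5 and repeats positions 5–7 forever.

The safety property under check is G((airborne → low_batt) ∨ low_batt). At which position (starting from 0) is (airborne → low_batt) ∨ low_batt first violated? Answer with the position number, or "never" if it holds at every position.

Check (airborne → low_batt) ∨ low_batt at each position in order: 0 ✓, 1 ✓.
At position 2 the labels are {airborne}, so (airborne → low_batt) ∨ low_batt is false there. This is the first violation.

2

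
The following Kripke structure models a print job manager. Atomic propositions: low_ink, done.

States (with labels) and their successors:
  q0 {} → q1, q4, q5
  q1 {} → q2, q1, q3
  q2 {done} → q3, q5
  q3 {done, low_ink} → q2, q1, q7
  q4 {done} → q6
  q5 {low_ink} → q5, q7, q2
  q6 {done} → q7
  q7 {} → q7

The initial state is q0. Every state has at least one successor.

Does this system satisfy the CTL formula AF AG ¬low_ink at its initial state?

States satisfying AG ¬low_ink: {q4, q6, q7}.
States satisfying AF AG ¬low_ink: {q4, q6, q7}.
There is a path from q0 along which AG ¬low_ink never holds.
q0 ∉ Sat(AF AG ¬low_ink).

Violated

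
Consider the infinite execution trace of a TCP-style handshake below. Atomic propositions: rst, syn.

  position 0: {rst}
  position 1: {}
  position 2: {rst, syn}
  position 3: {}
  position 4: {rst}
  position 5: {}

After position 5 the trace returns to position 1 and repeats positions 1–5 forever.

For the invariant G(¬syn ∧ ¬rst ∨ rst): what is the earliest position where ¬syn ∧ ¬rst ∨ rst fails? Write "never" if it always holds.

never

¬syn ∧ ¬rst ∨ rst holds at every position 0..5, and those are all the positions the trace ever visits, so the invariant G(¬syn ∧ ¬rst ∨ rst) is never violated.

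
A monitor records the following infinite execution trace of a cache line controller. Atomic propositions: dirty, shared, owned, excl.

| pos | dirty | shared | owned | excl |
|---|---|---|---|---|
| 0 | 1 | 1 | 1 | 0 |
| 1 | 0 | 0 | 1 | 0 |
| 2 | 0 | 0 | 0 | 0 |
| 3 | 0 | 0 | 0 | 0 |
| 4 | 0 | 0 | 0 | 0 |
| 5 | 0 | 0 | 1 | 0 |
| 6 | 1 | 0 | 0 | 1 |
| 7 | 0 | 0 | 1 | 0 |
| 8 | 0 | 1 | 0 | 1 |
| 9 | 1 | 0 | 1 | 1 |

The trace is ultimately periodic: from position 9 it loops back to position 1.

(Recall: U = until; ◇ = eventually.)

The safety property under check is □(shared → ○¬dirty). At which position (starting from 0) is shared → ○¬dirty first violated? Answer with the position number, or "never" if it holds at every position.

Check shared → ○¬dirty at each position in order: 0 ✓, 1 ✓, 2 ✓, 3 ✓, 4 ✓, 5 ✓, 6 ✓, 7 ✓.
At position 8 the labels are {excl, shared} and the next position 9 has {dirty, excl, owned}, so shared → ○¬dirty is false there. This is the first violation.

8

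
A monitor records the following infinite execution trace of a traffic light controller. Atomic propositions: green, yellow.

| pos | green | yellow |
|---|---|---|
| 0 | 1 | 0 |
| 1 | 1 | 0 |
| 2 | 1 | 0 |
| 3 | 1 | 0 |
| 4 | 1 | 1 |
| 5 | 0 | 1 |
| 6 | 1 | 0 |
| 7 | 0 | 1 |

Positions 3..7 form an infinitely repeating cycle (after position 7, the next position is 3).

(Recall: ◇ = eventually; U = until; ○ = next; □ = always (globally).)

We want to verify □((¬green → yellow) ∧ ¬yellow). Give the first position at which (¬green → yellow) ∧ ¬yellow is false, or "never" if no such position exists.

Check (¬green → yellow) ∧ ¬yellow at each position in order: 0 ✓, 1 ✓, 2 ✓, 3 ✓.
At position 4 the labels are {green, yellow}, so (¬green → yellow) ∧ ¬yellow is false there. This is the first violation.

4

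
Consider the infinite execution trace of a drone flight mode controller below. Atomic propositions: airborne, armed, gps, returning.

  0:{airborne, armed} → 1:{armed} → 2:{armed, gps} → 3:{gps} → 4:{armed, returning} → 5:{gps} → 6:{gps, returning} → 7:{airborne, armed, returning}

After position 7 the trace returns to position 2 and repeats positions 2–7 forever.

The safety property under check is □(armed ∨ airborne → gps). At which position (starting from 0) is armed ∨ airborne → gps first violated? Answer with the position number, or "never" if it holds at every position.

0

At position 0 the labels are {airborne, armed}, so armed ∨ airborne → gps is false there. This is the first violation.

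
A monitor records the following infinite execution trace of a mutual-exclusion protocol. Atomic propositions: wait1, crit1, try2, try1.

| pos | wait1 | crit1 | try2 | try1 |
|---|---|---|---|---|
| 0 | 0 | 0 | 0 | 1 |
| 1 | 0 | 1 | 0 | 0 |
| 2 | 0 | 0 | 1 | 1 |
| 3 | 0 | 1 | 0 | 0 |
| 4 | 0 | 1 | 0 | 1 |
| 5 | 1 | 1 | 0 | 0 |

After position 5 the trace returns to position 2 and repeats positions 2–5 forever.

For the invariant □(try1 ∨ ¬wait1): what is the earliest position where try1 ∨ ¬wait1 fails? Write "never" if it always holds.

Check try1 ∨ ¬wait1 at each position in order: 0 ✓, 1 ✓, 2 ✓, 3 ✓, 4 ✓.
At position 5 the labels are {crit1, wait1}, so try1 ∨ ¬wait1 is false there. This is the first violation.

5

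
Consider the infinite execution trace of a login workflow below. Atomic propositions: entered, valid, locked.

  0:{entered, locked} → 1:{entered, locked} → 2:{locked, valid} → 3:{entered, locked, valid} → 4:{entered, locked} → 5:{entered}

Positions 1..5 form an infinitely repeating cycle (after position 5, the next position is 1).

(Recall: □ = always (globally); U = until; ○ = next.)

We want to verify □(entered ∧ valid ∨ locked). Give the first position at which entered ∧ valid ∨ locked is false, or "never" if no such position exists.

5

Check entered ∧ valid ∨ locked at each position in order: 0 ✓, 1 ✓, 2 ✓, 3 ✓, 4 ✓.
At position 5 the labels are {entered}, so entered ∧ valid ∨ locked is false there. This is the first violation.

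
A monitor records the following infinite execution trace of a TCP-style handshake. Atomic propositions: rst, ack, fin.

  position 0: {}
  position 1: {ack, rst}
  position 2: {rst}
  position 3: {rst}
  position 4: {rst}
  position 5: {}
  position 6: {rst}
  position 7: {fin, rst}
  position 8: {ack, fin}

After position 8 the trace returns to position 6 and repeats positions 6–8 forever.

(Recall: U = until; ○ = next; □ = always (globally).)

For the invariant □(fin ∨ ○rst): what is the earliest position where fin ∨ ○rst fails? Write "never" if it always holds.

4

Check fin ∨ ○rst at each position in order: 0 ✓, 1 ✓, 2 ✓, 3 ✓.
At position 4 the labels are {rst} and the next position 5 has {}, so fin ∨ ○rst is false there. This is the first violation.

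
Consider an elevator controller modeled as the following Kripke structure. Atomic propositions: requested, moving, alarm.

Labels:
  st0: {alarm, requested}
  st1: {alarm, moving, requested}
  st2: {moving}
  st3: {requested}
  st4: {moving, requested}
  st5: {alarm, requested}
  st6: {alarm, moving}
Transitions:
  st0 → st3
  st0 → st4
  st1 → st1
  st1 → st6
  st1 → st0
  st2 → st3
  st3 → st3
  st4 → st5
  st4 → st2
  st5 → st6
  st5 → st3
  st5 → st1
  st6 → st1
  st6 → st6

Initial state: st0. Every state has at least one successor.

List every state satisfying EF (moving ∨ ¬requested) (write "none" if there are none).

States satisfying moving ∨ ¬requested: {st1, st2, st4, st6}.
States satisfying EF (moving ∨ ¬requested): {st0, st1, st2, st4, st5, st6}.

{st0, st1, st2, st4, st5, st6}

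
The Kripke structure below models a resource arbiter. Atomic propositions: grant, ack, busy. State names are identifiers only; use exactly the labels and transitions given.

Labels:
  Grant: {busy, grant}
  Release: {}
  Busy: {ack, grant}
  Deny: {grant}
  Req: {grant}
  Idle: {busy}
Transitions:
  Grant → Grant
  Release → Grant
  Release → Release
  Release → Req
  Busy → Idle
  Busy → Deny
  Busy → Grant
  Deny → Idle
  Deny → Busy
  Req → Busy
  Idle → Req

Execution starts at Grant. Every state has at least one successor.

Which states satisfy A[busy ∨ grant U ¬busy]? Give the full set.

States satisfying busy ∨ grant: {Grant, Busy, Deny, Req, Idle}.
States satisfying ¬busy: {Release, Busy, Deny, Req}.
States satisfying A[busy ∨ grant U ¬busy]: {Release, Busy, Deny, Req, Idle}.

{Release, Busy, Deny, Req, Idle}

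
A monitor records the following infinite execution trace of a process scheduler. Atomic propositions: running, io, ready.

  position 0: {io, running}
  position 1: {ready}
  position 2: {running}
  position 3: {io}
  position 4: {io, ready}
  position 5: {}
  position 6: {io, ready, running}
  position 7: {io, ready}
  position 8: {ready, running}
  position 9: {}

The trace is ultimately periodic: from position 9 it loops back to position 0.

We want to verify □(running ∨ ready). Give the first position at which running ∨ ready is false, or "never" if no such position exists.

Check running ∨ ready at each position in order: 0 ✓, 1 ✓, 2 ✓.
At position 3 the labels are {io}, so running ∨ ready is false there. This is the first violation.

3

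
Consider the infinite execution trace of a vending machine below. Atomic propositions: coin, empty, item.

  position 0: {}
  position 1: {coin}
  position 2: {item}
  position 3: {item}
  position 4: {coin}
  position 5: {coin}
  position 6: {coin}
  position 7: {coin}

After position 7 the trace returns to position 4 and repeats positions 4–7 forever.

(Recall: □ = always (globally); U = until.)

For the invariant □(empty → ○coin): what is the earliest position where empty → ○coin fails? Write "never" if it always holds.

empty → ○coin holds at every position 0..7, and those are all the positions the trace ever visits, so the invariant □(empty → ○coin) is never violated.

never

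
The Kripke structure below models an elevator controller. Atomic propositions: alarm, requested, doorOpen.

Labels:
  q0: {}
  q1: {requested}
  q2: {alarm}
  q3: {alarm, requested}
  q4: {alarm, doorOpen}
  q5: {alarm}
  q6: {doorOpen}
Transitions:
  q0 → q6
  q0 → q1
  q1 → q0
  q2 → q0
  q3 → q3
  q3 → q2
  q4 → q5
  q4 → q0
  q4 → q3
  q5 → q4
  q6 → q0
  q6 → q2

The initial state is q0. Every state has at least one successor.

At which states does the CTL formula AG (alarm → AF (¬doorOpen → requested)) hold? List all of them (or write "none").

States satisfying alarm → AF (¬doorOpen → requested): {q0, q1, q2, q3, q4, q5, q6}.
States satisfying AG (alarm → AF (¬doorOpen → requested)): {q0, q1, q2, q3, q4, q5, q6}.

{q0, q1, q2, q3, q4, q5, q6}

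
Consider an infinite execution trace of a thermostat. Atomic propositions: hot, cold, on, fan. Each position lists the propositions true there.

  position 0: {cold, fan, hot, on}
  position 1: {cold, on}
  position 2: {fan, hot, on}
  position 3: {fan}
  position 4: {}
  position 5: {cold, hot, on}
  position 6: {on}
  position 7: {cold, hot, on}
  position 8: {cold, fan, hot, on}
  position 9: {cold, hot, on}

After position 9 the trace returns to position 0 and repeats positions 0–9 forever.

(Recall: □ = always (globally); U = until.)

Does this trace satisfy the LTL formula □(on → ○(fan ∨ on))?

on → ○(fan ∨ on) holds at every position 0..9, and those are all positions ever visited, so □(on → ○(fan ∨ on)) holds.
Positions where on holds: 0, 1, 2, 5, 6, 7, 8, 9.
Check ○(fan ∨ on) at each: 0→ok, 1→ok, 2→ok, 5→ok, 6→ok, 7→ok, 8→ok, 9→ok.

Satisfied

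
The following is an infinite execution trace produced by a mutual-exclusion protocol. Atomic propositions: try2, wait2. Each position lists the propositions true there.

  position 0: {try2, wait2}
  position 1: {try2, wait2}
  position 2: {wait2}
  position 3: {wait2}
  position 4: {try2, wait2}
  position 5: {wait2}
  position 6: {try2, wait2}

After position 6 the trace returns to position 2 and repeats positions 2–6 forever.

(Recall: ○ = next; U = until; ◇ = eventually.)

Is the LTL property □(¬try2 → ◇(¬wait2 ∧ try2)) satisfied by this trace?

Violated

¬try2 → ◇(¬wait2 ∧ try2) must hold at every position from 0 onward. It fails at position 2, so □(¬try2 → ◇(¬wait2 ∧ try2)) is false.
Positions where ¬try2 holds: 2, 3, 5.
Check ◇(¬wait2 ∧ try2) at each: 2→fails, 3→fails, 5→fails.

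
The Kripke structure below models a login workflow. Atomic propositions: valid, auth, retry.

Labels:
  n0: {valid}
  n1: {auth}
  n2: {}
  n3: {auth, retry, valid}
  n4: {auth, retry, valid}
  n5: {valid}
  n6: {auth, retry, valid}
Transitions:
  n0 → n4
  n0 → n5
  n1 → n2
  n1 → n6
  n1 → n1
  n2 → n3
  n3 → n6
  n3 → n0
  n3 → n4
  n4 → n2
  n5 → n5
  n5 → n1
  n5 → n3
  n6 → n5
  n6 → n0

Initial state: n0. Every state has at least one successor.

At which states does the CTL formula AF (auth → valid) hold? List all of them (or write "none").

States satisfying auth → valid: {n0, n2, n3, n4, n5, n6}.
States satisfying AF (auth → valid): {n0, n2, n3, n4, n5, n6}.

{n0, n2, n3, n4, n5, n6}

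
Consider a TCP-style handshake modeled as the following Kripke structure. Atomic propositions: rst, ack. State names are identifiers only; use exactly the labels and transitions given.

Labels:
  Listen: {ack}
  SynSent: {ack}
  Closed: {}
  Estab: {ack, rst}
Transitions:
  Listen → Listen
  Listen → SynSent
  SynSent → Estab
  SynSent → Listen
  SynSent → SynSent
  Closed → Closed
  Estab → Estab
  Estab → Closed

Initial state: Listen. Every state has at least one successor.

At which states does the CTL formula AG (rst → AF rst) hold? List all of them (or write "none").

{Listen, SynSent, Closed, Estab}

States satisfying rst → AF rst: {Listen, SynSent, Closed, Estab}.
States satisfying AG (rst → AF rst): {Listen, SynSent, Closed, Estab}.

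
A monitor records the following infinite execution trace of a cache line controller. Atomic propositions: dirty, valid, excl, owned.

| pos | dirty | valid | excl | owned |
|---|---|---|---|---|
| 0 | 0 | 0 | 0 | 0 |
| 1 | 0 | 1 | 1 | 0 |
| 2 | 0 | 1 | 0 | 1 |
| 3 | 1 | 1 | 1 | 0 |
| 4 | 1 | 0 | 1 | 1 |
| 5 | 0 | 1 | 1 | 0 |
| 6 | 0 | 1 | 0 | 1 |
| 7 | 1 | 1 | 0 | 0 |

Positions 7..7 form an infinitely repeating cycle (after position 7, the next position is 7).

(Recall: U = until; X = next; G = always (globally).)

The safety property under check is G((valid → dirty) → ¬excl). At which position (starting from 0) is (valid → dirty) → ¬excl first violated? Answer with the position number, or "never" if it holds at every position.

3

Check (valid → dirty) → ¬excl at each position in order: 0 ✓, 1 ✓, 2 ✓.
At position 3 the labels are {dirty, excl, valid}, so (valid → dirty) → ¬excl is false there. This is the first violation.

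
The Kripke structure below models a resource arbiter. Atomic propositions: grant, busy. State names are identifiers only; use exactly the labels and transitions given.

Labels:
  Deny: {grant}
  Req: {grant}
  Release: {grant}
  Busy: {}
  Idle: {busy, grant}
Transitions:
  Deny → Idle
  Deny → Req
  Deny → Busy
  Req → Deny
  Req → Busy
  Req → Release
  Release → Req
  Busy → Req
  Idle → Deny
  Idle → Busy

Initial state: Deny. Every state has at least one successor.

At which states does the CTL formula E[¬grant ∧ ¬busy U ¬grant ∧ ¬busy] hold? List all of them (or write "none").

States satisfying ¬grant ∧ ¬busy: {Busy}.
States satisfying E[¬grant ∧ ¬busy U ¬grant ∧ ¬busy]: {Busy}.

{Busy}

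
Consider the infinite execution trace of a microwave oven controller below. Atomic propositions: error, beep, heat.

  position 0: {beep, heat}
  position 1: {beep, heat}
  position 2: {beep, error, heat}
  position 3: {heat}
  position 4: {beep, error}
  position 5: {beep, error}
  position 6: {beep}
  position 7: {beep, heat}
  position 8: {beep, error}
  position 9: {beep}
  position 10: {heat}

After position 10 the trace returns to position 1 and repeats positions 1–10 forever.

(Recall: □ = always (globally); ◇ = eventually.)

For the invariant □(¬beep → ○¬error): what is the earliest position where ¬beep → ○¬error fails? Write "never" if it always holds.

Check ¬beep → ○¬error at each position in order: 0 ✓, 1 ✓, 2 ✓.
At position 3 the labels are {heat} and the next position 4 has {beep, error}, so ¬beep → ○¬error is false there. This is the first violation.

3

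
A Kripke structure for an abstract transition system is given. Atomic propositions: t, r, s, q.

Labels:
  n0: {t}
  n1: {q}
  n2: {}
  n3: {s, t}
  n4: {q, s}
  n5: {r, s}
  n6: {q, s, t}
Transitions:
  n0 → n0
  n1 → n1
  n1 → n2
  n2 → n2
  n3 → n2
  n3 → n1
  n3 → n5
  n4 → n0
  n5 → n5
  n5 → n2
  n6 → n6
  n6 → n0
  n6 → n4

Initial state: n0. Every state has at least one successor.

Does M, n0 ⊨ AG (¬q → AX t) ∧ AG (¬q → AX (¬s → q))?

States satisfying ¬q → AX t: {n0, n1, n4, n6}.
States satisfying AG (¬q → AX t): {n0, n4, n6}.
States satisfying ¬q → AX (¬s → q): {n1, n4, n6}.
States satisfying AG (¬q → AX (¬s → q)): ∅.
States satisfying AG (¬q → AX t) ∧ AG (¬q → AX (¬s → q)): ∅.
n0 ∉ Sat(AG (¬q → AX t) ∧ AG (¬q → AX (¬s → q))).

Does not hold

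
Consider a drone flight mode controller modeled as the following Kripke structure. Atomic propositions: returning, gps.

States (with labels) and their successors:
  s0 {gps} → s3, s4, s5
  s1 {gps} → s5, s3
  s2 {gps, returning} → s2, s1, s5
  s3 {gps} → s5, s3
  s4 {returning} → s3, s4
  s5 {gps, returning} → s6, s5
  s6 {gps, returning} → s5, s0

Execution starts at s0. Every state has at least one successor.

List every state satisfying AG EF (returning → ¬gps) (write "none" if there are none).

States satisfying EF (returning → ¬gps): {s0, s1, s2, s3, s4, s5, s6}.
States satisfying AG EF (returning → ¬gps): {s0, s1, s2, s3, s4, s5, s6}.

{s0, s1, s2, s3, s4, s5, s6}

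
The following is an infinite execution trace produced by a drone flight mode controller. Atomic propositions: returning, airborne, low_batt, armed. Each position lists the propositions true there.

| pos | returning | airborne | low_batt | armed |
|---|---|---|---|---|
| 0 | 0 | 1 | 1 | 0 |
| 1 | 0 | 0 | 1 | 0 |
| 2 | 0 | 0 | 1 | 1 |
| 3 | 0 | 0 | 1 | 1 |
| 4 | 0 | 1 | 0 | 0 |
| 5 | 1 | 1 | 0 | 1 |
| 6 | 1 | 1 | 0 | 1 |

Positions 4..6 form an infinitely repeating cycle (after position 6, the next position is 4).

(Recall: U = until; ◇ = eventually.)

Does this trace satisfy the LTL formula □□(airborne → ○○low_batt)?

Violated

□(airborne → ○○low_batt) must hold at every position from 0 onward. It fails at position 0, so □□(airborne → ○○low_batt) is false.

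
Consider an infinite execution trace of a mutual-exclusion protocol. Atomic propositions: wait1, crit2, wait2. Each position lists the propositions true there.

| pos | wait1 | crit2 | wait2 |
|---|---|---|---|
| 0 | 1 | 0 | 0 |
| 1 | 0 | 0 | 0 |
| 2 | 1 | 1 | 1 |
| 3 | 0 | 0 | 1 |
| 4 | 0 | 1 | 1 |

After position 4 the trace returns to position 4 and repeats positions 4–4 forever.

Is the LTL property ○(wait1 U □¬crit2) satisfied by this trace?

The position after 0 is 1; wait1 U □¬crit2 is false there.

Does not hold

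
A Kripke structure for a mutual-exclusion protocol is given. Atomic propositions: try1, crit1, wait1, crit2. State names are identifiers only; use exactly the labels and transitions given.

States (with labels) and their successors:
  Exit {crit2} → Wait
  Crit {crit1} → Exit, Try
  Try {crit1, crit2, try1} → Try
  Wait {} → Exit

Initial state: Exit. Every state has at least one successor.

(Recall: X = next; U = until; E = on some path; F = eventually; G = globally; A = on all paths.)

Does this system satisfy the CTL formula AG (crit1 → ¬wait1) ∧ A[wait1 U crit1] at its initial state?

States satisfying crit1 → ¬wait1: {Exit, Crit, Try, Wait}.
States satisfying AG (crit1 → ¬wait1): {Exit, Crit, Try, Wait}.
States satisfying wait1: ∅.
States satisfying crit1: {Crit, Try}.
States satisfying A[wait1 U crit1]: {Crit, Try}.
States satisfying AG (crit1 → ¬wait1) ∧ A[wait1 U crit1]: {Crit, Try}.
Exit ∉ Sat(AG (crit1 → ¬wait1) ∧ A[wait1 U crit1]).

Does not hold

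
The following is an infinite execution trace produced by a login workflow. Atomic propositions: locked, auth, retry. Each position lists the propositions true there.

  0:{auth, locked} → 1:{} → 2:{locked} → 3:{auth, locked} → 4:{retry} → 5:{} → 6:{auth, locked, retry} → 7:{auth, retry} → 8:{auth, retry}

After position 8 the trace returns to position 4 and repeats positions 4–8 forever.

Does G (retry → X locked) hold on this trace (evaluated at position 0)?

retry → X locked must hold at every position from 0 onward. It fails at position 4, so G (retry → X locked) is false.
Positions where retry holds: 4, 6, 7, 8.
Check X locked at each: 4→fails, 6→fails, 7→fails, 8→fails.

No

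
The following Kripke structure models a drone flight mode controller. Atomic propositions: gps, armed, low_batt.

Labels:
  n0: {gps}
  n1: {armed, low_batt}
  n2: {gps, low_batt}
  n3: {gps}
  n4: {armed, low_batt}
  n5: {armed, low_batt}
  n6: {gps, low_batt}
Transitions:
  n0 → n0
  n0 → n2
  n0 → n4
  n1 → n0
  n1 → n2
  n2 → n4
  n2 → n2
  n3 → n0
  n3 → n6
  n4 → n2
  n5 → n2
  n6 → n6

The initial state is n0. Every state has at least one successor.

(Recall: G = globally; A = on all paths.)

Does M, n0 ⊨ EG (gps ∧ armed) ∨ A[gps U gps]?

Yes

States satisfying gps ∧ armed: ∅.
States satisfying EG (gps ∧ armed): ∅.
States satisfying gps: {n0, n2, n3, n6}.
States satisfying A[gps U gps]: {n0, n2, n3, n6}.
States satisfying EG (gps ∧ armed) ∨ A[gps U gps]: {n0, n2, n3, n6}.
n0 ∈ Sat(EG (gps ∧ armed) ∨ A[gps U gps]).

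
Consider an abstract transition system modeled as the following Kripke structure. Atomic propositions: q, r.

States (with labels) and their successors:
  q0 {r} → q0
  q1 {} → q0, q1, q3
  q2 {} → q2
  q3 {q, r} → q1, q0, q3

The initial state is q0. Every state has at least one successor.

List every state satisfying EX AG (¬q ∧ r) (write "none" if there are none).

States satisfying AG (¬q ∧ r): {q0}.
States satisfying EX AG (¬q ∧ r): {q0, q1, q3}.

{q0, q1, q3}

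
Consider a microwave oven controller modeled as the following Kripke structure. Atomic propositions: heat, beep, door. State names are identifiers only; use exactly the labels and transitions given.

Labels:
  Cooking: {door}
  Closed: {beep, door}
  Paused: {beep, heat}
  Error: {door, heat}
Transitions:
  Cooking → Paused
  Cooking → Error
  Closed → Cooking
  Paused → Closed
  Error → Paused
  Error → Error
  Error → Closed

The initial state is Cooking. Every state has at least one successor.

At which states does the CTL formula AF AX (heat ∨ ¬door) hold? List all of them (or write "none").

{Cooking, Closed, Paused}

States satisfying AX (heat ∨ ¬door): {Cooking}.
States satisfying AF AX (heat ∨ ¬door): {Cooking, Closed, Paused}.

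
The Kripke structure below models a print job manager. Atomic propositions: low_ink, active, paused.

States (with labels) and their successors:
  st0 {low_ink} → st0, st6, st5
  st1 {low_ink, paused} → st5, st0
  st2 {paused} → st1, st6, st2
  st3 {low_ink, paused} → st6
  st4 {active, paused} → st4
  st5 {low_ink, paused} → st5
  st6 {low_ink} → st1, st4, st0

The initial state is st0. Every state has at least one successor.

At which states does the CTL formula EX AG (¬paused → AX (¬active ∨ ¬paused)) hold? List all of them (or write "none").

States satisfying AG (¬paused → AX (¬active ∨ ¬paused)): {st4, st5}.
States satisfying EX AG (¬paused → AX (¬active ∨ ¬paused)): {st0, st1, st4, st5, st6}.

{st0, st1, st4, st5, st6}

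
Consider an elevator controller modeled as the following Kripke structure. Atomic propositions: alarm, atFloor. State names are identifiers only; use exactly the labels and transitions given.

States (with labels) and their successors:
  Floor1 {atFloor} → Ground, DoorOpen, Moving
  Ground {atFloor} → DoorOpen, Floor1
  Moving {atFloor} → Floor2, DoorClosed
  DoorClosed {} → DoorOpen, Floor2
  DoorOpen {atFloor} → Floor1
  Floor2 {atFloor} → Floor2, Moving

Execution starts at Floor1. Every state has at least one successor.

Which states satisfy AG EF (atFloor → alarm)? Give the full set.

States satisfying EF (atFloor → alarm): {Floor1, Ground, Moving, DoorClosed, DoorOpen, Floor2}.
States satisfying AG EF (atFloor → alarm): {Floor1, Ground, Moving, DoorClosed, DoorOpen, Floor2}.

{Floor1, Ground, Moving, DoorClosed, DoorOpen, Floor2}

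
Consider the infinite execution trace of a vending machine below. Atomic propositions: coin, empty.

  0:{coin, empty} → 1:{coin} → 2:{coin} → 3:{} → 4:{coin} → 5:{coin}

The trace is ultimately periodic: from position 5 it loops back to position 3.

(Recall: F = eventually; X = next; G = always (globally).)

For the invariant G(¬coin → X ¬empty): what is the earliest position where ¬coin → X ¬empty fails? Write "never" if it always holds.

¬coin → X ¬empty holds at every position 0..5, and those are all the positions the trace ever visits, so the invariant G(¬coin → X ¬empty) is never violated.

never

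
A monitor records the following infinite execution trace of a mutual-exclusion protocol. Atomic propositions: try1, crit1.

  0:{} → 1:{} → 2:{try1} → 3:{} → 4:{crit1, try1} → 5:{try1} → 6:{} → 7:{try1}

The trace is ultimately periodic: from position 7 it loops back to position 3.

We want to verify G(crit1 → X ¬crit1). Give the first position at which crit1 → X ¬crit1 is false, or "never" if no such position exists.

never

crit1 → X ¬crit1 holds at every position 0..7, and those are all the positions the trace ever visits, so the invariant G(crit1 → X ¬crit1) is never violated.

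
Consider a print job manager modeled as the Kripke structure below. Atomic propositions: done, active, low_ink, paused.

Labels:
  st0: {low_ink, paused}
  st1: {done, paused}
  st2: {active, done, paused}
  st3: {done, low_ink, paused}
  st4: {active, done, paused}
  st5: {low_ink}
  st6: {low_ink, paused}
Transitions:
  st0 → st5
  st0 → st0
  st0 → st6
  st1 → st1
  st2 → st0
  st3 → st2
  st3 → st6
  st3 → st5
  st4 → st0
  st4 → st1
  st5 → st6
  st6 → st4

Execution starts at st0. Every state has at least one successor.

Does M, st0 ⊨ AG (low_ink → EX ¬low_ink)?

States satisfying low_ink → EX ¬low_ink: {st1, st2, st3, st4, st6}.
States satisfying AG (low_ink → EX ¬low_ink): {st1}.
st0 is reachable from st0 and violates low_ink → EX ¬low_ink, so AG fails at st0.
st0 ∉ Sat(AG (low_ink → EX ¬low_ink)).

No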